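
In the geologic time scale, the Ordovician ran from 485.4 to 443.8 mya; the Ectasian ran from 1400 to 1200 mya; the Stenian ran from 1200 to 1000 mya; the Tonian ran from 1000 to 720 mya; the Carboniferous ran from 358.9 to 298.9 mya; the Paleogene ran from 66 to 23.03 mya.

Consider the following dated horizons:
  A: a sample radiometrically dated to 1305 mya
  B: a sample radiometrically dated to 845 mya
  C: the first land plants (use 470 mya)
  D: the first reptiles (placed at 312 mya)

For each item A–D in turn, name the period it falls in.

A — Ectasian; B — Tonian; C — Ordovician; D — Carboniferous

Match each age against the start–end ranges in the excerpt: A = 1305 Ma → Ectasian (1400–1200); B = 845 Ma → Tonian (1000–720); C = 470 Ma → Ordovician (485.4–443.8); D = 312 Ma → Carboniferous (358.9–298.9).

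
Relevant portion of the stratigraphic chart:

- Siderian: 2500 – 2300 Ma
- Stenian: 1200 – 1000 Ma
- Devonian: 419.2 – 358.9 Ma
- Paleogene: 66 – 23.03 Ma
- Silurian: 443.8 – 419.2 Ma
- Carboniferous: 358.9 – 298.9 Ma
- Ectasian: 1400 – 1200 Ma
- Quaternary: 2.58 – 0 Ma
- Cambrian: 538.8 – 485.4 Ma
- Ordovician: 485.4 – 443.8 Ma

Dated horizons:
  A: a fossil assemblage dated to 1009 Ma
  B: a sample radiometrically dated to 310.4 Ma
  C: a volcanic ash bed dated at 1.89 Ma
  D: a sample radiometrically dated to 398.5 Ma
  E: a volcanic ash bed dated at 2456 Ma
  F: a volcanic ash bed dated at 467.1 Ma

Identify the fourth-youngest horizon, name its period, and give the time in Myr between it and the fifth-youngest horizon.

F, in the Ordovician; 541.9 million years to A

Sorted youngest-first by Ma: C (1.89), B (310.4), D (398.5), F (467.1), A (1009), E (2456).
The fourth youngest is F at 467.1 Ma, which lies in 485.4–443.8 Ma: the Ordovician.
The fifth youngest is A at 1009 Ma; separation = |467.1 − 1009| = 541.9 Myr.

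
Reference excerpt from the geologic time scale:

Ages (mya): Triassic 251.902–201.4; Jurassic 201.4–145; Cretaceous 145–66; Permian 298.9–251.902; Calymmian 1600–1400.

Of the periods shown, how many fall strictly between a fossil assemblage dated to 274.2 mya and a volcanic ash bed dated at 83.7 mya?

The older date is 274.2 Ma and the younger is 83.7 Ma.
Periods with start < 274.2 and end > 83.7 Ma: Triassic (251.902–201.4), Jurassic (201.4–145).
That is 2 complete periods.

2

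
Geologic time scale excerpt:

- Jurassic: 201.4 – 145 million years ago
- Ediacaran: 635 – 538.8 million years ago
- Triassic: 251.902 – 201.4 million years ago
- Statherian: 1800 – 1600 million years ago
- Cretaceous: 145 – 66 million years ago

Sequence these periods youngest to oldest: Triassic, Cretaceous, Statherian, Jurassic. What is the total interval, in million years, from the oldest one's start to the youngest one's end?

Start ages (Ma): Statherian 1800, Triassic 251.902, Jurassic 201.4, Cretaceous 145.
Ordered youngest to oldest: Cretaceous, Jurassic, Triassic, Statherian.
Span = 1800 − 66 = 1734 Myr.

Cretaceous → Jurassic → Triassic → Statherian; total span 1734 Myr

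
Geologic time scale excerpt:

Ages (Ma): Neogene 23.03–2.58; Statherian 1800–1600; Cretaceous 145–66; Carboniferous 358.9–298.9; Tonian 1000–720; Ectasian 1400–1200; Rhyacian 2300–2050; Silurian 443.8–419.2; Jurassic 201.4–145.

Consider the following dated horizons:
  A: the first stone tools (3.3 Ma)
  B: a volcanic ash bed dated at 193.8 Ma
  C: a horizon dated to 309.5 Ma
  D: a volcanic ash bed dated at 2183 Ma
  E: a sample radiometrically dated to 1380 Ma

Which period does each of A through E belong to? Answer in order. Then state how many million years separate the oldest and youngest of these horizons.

A: 3.3 Ma lies in 23.03–2.58 Ma, so Neogene.
B: 193.8 Ma lies in 201.4–145 Ma, so Jurassic.
C: 309.5 Ma lies in 358.9–298.9 Ma, so Carboniferous.
D: 2183 Ma lies in 2300–2050 Ma, so Rhyacian.
E: 1380 Ma lies in 1400–1200 Ma, so Ectasian.
Oldest = 2183 Ma, youngest = 3.3 Ma → span 2179.7 Myr.

A — Neogene; B — Jurassic; C — Carboniferous; D — Rhyacian; E — Ectasian; span 2179.7 million years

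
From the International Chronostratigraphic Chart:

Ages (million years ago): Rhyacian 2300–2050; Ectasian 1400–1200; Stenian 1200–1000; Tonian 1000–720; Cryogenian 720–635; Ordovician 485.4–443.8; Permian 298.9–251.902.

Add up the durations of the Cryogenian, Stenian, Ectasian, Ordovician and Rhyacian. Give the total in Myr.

Each duration: Cryogenian = 85; Stenian = 200; Ectasian = 200; Ordovician = 41.6; Rhyacian = 250.
Sum: 85 + 200 + 200 + 41.6 + 250 = 776.6 Myr.

776.6 million years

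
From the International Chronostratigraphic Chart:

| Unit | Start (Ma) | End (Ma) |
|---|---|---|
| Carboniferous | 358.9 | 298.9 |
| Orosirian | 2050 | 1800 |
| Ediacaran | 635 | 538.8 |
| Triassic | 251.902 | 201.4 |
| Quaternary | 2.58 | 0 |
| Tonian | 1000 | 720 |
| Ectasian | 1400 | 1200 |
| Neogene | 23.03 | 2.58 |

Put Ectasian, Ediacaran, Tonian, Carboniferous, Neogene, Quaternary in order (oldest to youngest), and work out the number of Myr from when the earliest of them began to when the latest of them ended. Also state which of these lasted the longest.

Start ages (Ma): Ectasian 1400, Tonian 1000, Ediacaran 635, Carboniferous 358.9, Neogene 23.03, Quaternary 2.58.
Ordered oldest to youngest: Ectasian, Tonian, Ediacaran, Carboniferous, Neogene, Quaternary.
Span = 1400 − 0 = 1400 Myr.
Durations: Ectasian 200, Neogene 20.45, Quaternary 2.58, Carboniferous 60, Ediacaran 96.2, Tonian 280 → longest is Tonian (280 Myr).

Ectasian, Tonian, Ediacaran, Carboniferous, Neogene, Quaternary; total span 1400 Myr; longest is Tonian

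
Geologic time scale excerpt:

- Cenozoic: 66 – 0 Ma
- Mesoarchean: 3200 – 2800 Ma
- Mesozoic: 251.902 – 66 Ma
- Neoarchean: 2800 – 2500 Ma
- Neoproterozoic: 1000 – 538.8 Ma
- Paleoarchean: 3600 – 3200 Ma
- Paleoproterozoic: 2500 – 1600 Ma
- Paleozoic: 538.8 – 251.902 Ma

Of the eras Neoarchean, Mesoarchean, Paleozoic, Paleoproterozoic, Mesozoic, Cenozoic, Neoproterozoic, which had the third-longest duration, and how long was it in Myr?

Mesoarchean, 400 million years

Start − end for each: Neoarchean 2800 − 2500 = 300; Mesoarchean 3200 − 2800 = 400; Paleozoic 538.8 − 251.902 = 286.898; Paleoproterozoic 2500 − 1600 = 900; Mesozoic 251.902 − 66 = 185.902; Cenozoic 66 − 0 = 66; Neoproterozoic 1000 − 538.8 = 461.2.
Ranking these from longest: Paleoproterozoic > Neoproterozoic > Mesoarchean > Neoarchean > Paleozoic > Mesozoic > Cenozoic.
Position 3 in that ranking is Mesoarchean, which lasted 400 Myr.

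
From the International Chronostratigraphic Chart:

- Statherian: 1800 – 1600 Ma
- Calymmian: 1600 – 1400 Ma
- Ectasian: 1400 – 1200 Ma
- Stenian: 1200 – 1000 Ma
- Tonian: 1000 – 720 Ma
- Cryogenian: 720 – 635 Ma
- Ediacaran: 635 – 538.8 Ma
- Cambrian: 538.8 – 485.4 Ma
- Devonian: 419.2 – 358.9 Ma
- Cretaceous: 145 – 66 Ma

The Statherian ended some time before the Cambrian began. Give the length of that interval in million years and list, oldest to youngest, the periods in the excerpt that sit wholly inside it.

1061.2 million years; Calymmian, Ectasian, Stenian, Tonian, Cryogenian, Ediacaran

The Statherian closes at 1600 Ma and the Cambrian opens at 538.8 Ma, so the interval is 1600 − 538.8 = 1061.2 Myr.
A period fits inside if it starts at or after 1600 Ma and ends at or before 538.8 Ma; oldest first that gives Calymmian, Ectasian, Stenian, Tonian, Cryogenian, Ediacaran.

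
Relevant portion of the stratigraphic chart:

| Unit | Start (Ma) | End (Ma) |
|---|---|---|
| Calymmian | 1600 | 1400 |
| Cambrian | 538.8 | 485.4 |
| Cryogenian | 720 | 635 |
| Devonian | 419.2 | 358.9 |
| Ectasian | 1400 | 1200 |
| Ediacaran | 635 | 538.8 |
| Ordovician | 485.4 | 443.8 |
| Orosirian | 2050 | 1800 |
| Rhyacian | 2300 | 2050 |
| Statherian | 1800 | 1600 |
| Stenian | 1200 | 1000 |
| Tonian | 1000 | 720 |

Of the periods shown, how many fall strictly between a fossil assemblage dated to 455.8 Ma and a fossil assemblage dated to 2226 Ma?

9

The older date is 2226 Ma and the younger is 455.8 Ma.
Periods with start < 2226 and end > 455.8 Ma: Orosirian (2050–1800), Statherian (1800–1600), Calymmian (1600–1400), Ectasian (1400–1200), Stenian (1200–1000), Tonian (1000–720), Cryogenian (720–635), Ediacaran (635–538.8), Cambrian (538.8–485.4).
That is 9 complete periods.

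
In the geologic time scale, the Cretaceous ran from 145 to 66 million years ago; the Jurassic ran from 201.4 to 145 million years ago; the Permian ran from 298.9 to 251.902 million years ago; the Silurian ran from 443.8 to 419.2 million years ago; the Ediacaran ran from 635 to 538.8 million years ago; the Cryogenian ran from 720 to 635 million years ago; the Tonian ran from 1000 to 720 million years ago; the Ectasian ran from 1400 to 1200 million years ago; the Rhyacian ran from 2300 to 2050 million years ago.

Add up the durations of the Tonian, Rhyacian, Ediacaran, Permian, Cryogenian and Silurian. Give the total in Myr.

Duration is start − end for each: (1000 − 720) + (2300 − 2050) + (635 − 538.8) + (298.9 − 251.902) + (720 − 635) + (443.8 − 419.2).
That is 280 + 250 + 96.2 + 46.998 + 85 + 24.6, which totals 782.798 million years.

782.798 million years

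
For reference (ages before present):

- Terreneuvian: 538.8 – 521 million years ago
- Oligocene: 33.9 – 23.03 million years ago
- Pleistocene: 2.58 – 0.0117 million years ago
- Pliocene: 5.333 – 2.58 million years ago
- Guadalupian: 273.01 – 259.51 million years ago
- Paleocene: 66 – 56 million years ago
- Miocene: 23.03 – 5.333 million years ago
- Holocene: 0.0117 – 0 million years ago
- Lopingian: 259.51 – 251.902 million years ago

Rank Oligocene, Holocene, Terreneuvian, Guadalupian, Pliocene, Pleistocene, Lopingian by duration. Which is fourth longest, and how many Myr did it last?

Lopingian, 7.608 million years

Start − end for each: Oligocene 33.9 − 23.03 = 10.87; Holocene 0.0117 − 0 = 0.0117; Terreneuvian 538.8 − 521 = 17.8; Guadalupian 273.01 − 259.51 = 13.5; Pliocene 5.333 − 2.58 = 2.753; Pleistocene 2.58 − 0.0117 = 2.5683; Lopingian 259.51 − 251.902 = 7.608.
Ranking these from longest: Terreneuvian > Guadalupian > Oligocene > Lopingian > Pliocene > Pleistocene > Holocene.
Position 4 in that ranking is Lopingian, which lasted 7.608 Myr.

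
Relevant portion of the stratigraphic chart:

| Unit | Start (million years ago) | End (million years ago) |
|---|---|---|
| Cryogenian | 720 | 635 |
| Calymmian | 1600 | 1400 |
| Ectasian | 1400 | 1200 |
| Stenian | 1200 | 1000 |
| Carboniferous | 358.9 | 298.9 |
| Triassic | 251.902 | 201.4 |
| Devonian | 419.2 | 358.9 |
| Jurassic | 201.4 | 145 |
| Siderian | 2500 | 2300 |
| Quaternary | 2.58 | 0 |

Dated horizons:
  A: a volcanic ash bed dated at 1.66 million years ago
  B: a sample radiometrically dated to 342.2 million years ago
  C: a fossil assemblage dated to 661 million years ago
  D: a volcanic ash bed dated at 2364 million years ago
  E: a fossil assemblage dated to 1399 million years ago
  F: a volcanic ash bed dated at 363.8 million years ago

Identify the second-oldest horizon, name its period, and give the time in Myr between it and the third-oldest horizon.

E, in the Ectasian; 738 million years to C

Larger Ma means older, so oldest first: D 2364 > E 1399 > C 661 > F 363.8 > B 342.2 > A 1.66.
Counting 2 along gives E (1399 Ma); the excerpt puts that inside the Ectasian, 1400–1200 Ma.
Next in line is C (661 Ma), and 1399 − 661 = 738 Myr.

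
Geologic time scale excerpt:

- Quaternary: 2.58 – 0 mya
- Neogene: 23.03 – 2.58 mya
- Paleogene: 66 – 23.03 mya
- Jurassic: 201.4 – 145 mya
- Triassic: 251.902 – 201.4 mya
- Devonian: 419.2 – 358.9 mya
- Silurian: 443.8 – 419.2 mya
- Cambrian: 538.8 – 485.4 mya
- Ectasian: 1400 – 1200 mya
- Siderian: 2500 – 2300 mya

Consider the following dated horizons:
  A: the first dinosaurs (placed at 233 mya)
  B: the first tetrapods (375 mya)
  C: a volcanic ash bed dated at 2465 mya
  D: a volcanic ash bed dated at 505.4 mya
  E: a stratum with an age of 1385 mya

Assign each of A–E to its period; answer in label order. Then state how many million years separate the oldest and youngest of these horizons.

A: 233 Ma lies in 251.902–201.4 Ma, so Triassic.
B: 375 Ma lies in 419.2–358.9 Ma, so Devonian.
C: 2465 Ma lies in 2500–2300 Ma, so Siderian.
D: 505.4 Ma lies in 538.8–485.4 Ma, so Cambrian.
E: 1385 Ma lies in 1400–1200 Ma, so Ectasian.
Oldest = 2465 Ma, youngest = 233 Ma → span 2232 Myr.

A — Triassic; B — Devonian; C — Siderian; D — Cambrian; E — Ectasian; span 2232 million years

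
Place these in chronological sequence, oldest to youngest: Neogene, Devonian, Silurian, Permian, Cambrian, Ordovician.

Cambrian, then Ordovician, then Silurian, then Devonian, then Permian, then Neogene

Era membership (oldest first within each) — Paleozoic: Cambrian, Ordovician, Silurian, Devonian, Permian; Cenozoic: Neogene. Paleozoic precedes Mesozoic, which precedes Cenozoic. Concatenating the groups in that era order gives oldest to youngest directly.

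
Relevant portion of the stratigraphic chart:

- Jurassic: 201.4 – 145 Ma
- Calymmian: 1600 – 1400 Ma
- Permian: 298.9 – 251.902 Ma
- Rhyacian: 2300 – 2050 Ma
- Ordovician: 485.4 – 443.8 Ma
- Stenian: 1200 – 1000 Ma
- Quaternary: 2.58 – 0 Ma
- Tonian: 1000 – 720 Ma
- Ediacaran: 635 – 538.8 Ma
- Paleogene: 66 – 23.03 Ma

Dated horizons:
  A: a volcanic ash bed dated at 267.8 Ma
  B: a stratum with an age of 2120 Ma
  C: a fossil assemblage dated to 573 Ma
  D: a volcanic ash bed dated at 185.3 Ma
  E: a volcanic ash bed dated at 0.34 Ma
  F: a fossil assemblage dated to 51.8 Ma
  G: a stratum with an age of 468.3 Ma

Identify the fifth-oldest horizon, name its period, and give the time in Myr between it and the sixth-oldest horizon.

Sorted oldest-first by Ma: B (2120), C (573), G (468.3), A (267.8), D (185.3), F (51.8), E (0.34).
The fifth oldest is D at 185.3 Ma, which lies in 201.4–145 Ma: the Jurassic.
The sixth oldest is F at 51.8 Ma; separation = |185.3 − 51.8| = 133.5 Myr.

D, in the Jurassic; 133.5 million years to F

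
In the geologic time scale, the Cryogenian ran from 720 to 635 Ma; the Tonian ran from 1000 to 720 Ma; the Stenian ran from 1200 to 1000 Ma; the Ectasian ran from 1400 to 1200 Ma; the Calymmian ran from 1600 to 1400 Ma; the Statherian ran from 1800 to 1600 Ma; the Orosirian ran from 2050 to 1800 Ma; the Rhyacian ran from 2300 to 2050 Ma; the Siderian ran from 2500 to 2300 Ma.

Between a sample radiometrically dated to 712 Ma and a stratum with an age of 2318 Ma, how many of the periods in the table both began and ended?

7

2318 Ma sits inside the Siderian (2500–2300) and 712 Ma inside the Cryogenian (720–635); neither of those is wholly between the two dates.
The listed periods lying completely between them are Rhyacian, Orosirian, Statherian, Calymmian, Ectasian, Stenian, Tonian — 7 in all.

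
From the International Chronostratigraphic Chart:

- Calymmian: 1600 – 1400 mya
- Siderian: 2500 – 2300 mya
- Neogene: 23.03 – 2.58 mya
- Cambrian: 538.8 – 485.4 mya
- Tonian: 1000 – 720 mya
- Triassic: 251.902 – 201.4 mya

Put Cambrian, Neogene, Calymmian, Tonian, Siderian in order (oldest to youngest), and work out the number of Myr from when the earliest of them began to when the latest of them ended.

Start ages (Ma): Siderian 2500, Calymmian 1600, Tonian 1000, Cambrian 538.8, Neogene 23.03.
Ordered oldest to youngest: Siderian, Calymmian, Tonian, Cambrian, Neogene.
Span = 2500 − 2.58 = 2497.42 Myr.

Siderian, Calymmian, Tonian, Cambrian, Neogene; total span 2497.42 Myr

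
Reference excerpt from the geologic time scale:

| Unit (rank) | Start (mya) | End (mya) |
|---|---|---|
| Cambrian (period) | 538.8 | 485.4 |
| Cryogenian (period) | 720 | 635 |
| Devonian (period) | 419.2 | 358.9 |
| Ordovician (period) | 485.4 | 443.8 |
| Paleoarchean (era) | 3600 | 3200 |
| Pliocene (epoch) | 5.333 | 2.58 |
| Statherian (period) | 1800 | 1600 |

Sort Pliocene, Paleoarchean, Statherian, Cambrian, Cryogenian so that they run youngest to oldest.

Sorting by start age (ascending Ma, since larger Ma = older): Pliocene start 5.333, Cambrian start 538.8, Cryogenian start 720, Statherian start 1800, Paleoarchean start 3600.

Pliocene → Cambrian → Cryogenian → Statherian → Paleoarchean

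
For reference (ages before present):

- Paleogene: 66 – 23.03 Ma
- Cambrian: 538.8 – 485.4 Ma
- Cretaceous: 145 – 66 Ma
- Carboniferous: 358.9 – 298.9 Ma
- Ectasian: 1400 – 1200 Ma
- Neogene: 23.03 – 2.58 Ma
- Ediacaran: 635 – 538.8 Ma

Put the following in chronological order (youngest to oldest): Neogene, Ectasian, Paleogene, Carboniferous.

Read off each span (Ma): Neogene 23.03–2.58; Ectasian 1400–1200; Paleogene 66–23.03; Carboniferous 358.9–298.9.
Larger Ma is older, so oldest→youngest is Ectasian, Carboniferous, Paleogene, Neogene; reverse it for youngest→oldest.

Neogene → Paleogene → Carboniferous → Ectasian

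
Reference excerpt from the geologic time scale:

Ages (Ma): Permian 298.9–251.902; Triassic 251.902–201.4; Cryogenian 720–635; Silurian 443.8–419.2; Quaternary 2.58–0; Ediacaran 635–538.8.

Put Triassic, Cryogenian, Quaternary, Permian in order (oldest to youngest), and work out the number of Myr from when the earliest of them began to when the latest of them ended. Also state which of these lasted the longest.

From the excerpt: Triassic 251.902–201.4; Cryogenian 720–635; Quaternary 2.58–0; Permian 298.9–251.902 (Ma).
Larger Ma is earlier, so the oldest is Cryogenian and the youngest is Quaternary; oldest to youngest: Cryogenian, Permian, Triassic, Quaternary.
Oldest start 720 minus youngest end 0 gives 720 Myr overall.
Individual lengths (start − end): Cryogenian 85; Permian 46.998; Triassic 50.502; Quaternary 2.58. The largest is Cryogenian at 85 Myr.

Cryogenian → Permian → Triassic → Quaternary; total span 720 Myr; longest is Cryogenian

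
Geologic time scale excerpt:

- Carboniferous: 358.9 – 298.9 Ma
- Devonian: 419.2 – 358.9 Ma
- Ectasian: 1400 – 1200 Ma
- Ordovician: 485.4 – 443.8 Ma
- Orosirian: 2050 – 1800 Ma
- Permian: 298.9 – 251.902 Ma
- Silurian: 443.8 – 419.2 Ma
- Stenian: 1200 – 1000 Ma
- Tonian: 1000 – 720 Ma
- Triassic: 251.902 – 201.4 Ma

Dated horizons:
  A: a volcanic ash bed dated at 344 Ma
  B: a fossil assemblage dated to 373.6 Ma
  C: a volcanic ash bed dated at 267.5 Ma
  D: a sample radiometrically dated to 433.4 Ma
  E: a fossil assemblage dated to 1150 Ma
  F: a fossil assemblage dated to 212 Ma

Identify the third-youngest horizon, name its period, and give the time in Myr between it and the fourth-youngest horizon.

Smaller Ma means younger, so youngest first: F 212 < C 267.5 < A 344 < B 373.6 < D 433.4 < E 1150.
Counting 3 along gives A (344 Ma); the excerpt puts that inside the Carboniferous, 358.9–298.9 Ma.
Next in line is B (373.6 Ma), and 373.6 − 344 = 29.6 Myr.

A, in the Carboniferous; 29.6 million years to B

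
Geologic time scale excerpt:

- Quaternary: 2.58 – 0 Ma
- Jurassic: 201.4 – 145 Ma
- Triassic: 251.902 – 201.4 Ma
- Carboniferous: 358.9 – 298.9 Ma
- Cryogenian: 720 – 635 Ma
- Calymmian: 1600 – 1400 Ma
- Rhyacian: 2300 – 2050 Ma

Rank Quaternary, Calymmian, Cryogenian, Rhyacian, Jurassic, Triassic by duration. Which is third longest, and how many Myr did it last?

Cryogenian, 85 million years

Start − end for each: Quaternary 2.58 − 0 = 2.58; Calymmian 1600 − 1400 = 200; Cryogenian 720 − 635 = 85; Rhyacian 2300 − 2050 = 250; Jurassic 201.4 − 145 = 56.4; Triassic 251.902 − 201.4 = 50.502.
Ranking these from longest: Rhyacian > Calymmian > Cryogenian > Jurassic > Triassic > Quaternary.
Position 3 in that ranking is Cryogenian, which lasted 85 Myr.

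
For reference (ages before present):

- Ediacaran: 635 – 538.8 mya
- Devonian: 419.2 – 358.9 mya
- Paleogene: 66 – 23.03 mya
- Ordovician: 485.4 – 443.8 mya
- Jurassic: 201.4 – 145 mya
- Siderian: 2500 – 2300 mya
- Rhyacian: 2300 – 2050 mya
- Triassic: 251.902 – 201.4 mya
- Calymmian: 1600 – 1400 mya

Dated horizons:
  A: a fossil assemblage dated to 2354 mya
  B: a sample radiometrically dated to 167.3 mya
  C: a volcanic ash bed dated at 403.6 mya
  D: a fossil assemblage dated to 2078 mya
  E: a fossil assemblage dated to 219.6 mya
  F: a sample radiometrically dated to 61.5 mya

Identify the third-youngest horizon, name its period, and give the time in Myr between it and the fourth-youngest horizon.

Smaller Ma means younger, so youngest first: F 61.5 < B 167.3 < E 219.6 < C 403.6 < D 2078 < A 2354.
Counting 3 along gives E (219.6 Ma); the excerpt puts that inside the Triassic, 251.902–201.4 Ma.
Next in line is C (403.6 Ma), and 403.6 − 219.6 = 184 Myr.

E, in the Triassic; 184 million years to C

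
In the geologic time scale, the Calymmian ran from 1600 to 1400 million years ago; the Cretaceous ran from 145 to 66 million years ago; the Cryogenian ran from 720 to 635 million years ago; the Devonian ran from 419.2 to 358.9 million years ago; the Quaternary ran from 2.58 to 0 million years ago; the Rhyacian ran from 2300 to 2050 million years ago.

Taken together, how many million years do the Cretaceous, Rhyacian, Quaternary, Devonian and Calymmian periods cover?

591.88 million years

Each duration: Cretaceous = 79; Rhyacian = 250; Quaternary = 2.58; Devonian = 60.3; Calymmian = 200.
Sum: 79 + 250 + 2.58 + 60.3 + 200 = 591.88 Myr.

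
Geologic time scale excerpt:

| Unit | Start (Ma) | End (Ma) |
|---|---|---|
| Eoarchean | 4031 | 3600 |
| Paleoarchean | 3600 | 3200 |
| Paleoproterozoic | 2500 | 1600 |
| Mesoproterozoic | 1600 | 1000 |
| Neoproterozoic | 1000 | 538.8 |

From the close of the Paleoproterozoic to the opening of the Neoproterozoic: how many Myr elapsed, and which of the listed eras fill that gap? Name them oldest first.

600 million years; Mesoproterozoic

End of Paleoproterozoic = 1600 Ma; start of Neoproterozoic = 1000 Ma.
Gap = 1600 − 1000 = 600 Myr.
Eras wholly inside 1600–1000 Ma: Mesoproterozoic (1600–1000).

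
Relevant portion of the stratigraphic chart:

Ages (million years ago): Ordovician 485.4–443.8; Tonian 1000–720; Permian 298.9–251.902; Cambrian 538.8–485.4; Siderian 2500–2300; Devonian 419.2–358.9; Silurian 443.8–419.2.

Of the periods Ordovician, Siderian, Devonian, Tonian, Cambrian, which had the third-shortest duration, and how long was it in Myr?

Durations: Ordovician 41.6; Siderian 200; Devonian 60.3; Tonian 280; Cambrian 53.4 Myr.
Sorted shortest-first: Ordovician (41.6), Cambrian (53.4), Devonian (60.3), Siderian (200), Tonian (280).
The third shortest is Devonian at 60.3 Myr.

Devonian, 60.3 million years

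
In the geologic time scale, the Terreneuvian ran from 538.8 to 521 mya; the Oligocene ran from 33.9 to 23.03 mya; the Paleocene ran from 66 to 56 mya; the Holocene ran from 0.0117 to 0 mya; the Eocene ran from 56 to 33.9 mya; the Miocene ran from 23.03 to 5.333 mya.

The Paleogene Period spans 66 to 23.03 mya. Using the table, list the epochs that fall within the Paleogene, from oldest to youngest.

Epochs with both bounds inside 66–23.03 Ma: Paleocene (66–56), Eocene (56–33.9), Oligocene (33.9–23.03).

Paleocene, Eocene, Oligocene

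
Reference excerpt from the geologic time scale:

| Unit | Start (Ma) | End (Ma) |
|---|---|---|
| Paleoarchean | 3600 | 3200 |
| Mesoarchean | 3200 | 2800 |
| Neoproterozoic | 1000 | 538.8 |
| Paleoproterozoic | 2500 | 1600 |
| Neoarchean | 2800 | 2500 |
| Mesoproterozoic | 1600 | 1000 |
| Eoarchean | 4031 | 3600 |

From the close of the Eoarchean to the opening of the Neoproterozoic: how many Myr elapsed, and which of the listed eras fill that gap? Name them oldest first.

The Eoarchean closes at 3600 Ma and the Neoproterozoic opens at 1000 Ma, so the interval is 3600 − 1000 = 2600 Myr.
An era fits inside if it starts at or after 3600 Ma and ends at or before 1000 Ma; oldest first that gives Paleoarchean, Mesoarchean, Neoarchean, Paleoproterozoic, Mesoproterozoic.

2600 million years; Paleoarchean, Mesoarchean, Neoarchean, Paleoproterozoic, Mesoproterozoic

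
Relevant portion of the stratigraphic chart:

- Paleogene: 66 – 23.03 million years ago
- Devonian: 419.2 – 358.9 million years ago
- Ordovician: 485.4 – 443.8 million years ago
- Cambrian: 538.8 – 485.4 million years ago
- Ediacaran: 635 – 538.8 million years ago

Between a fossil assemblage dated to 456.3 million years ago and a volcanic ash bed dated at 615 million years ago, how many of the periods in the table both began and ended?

1

The older date is 615 Ma and the younger is 456.3 Ma.
Periods with start < 615 and end > 456.3 Ma: Cambrian (538.8–485.4).
That is 1 complete period.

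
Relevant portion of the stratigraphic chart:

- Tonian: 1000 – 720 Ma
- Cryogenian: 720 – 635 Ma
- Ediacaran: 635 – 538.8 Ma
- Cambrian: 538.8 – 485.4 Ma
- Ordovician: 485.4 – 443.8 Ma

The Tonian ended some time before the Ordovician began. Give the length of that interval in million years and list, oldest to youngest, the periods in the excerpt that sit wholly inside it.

The Tonian closes at 720 Ma and the Ordovician opens at 485.4 Ma, so the interval is 720 − 485.4 = 234.6 Myr.
A period fits inside if it starts at or after 720 Ma and ends at or before 485.4 Ma; oldest first that gives Cryogenian, Ediacaran, Cambrian.

234.6 million years; Cryogenian, Ediacaran, Cambrian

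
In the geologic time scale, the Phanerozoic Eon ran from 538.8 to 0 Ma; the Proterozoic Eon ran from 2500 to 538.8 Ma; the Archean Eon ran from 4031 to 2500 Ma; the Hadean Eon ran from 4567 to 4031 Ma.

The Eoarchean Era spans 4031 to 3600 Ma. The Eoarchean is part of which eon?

Archean

The Eoarchean (4031–3600 Ma) lies entirely within 4031–2500 Ma, the Archean Eon.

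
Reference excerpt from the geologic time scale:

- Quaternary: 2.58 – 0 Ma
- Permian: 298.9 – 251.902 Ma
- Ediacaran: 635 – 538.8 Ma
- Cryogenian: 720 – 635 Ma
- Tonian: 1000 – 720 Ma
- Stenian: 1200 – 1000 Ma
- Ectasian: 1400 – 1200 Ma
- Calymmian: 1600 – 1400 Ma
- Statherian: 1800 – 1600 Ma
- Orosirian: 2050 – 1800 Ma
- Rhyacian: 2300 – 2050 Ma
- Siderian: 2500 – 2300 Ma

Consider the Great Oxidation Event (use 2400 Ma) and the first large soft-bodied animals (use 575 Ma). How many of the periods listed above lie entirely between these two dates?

The older date is 2400 Ma and the younger is 575 Ma.
Periods with start < 2400 and end > 575 Ma: Rhyacian (2300–2050), Orosirian (2050–1800), Statherian (1800–1600), Calymmian (1600–1400), Ectasian (1400–1200), Stenian (1200–1000), Tonian (1000–720), Cryogenian (720–635).
That is 8 complete periods.

8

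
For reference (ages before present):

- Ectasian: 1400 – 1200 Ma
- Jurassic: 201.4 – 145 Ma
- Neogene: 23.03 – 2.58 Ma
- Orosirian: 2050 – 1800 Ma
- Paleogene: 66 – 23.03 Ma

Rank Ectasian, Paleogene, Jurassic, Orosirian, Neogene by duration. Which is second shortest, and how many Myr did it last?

Durations: Ectasian 200; Paleogene 42.97; Jurassic 56.4; Orosirian 250; Neogene 20.45 Myr.
Sorted shortest-first: Neogene (20.45), Paleogene (42.97), Jurassic (56.4), Ectasian (200), Orosirian (250).
The second shortest is Paleogene at 42.97 Myr.

Paleogene, 42.97 million years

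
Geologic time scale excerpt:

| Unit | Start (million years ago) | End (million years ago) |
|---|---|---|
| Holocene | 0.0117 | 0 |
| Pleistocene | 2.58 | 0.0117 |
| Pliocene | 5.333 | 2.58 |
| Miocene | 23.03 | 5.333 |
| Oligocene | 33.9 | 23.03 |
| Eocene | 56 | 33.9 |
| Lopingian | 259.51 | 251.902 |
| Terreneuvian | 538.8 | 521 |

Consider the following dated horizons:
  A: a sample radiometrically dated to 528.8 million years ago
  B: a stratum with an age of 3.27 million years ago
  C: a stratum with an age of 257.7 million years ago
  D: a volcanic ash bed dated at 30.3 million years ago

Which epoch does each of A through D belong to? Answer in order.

Match each age against the start–end ranges in the excerpt: A = 528.8 Ma → Terreneuvian (538.8–521); B = 3.27 Ma → Pliocene (5.333–2.58); C = 257.7 Ma → Lopingian (259.51–251.902); D = 30.3 Ma → Oligocene (33.9–23.03).

A — Terreneuvian; B — Pliocene; C — Lopingian; D — Oligocene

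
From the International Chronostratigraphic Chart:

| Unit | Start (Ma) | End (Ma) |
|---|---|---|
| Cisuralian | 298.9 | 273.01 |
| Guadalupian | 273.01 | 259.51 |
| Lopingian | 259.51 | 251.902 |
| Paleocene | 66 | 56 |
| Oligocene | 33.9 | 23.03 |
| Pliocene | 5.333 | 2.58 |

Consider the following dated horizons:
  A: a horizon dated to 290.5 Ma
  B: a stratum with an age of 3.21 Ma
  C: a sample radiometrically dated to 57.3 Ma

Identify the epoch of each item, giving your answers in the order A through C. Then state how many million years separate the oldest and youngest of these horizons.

Match each age against the start–end ranges in the excerpt: A = 290.5 Ma → Cisuralian (298.9–273.01); B = 3.21 Ma → Pliocene (5.333–2.58); C = 57.3 Ma → Paleocene (66–56).
The largest age is 290.5 Ma and the smallest is 3.21 Ma; their difference is 287.29 Myr.

A — Cisuralian; B — Pliocene; C — Paleocene; span 287.29 million years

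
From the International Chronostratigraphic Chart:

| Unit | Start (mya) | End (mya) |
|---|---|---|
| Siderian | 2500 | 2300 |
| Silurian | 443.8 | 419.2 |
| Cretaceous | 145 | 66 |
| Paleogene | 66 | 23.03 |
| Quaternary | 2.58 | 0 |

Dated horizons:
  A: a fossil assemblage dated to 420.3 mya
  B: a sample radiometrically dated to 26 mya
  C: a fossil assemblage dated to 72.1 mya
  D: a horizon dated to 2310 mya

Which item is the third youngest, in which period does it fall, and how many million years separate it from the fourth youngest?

A, in the Silurian; 1889.7 million years to D

Smaller Ma means younger, so youngest first: B 26 < C 72.1 < A 420.3 < D 2310.
Counting 3 along gives A (420.3 Ma); the excerpt puts that inside the Silurian, 443.8–419.2 Ma.
Next in line is D (2310 Ma), and 2310 − 420.3 = 1889.7 Myr.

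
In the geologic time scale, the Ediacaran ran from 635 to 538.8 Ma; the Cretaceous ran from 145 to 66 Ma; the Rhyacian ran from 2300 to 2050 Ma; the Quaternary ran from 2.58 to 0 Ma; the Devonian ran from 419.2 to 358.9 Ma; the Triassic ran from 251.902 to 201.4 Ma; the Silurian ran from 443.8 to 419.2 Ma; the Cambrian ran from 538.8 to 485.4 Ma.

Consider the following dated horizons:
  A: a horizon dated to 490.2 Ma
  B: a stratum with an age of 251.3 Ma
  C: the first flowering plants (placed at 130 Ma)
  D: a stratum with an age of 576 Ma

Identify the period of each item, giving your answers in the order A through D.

A: 490.2 Ma lies in 538.8–485.4 Ma, so Cambrian.
B: 251.3 Ma lies in 251.902–201.4 Ma, so Triassic.
C: 130 Ma lies in 145–66 Ma, so Cretaceous.
D: 576 Ma lies in 635–538.8 Ma, so Ediacaran.

A — Cambrian; B — Triassic; C — Cretaceous; D — Ediacaran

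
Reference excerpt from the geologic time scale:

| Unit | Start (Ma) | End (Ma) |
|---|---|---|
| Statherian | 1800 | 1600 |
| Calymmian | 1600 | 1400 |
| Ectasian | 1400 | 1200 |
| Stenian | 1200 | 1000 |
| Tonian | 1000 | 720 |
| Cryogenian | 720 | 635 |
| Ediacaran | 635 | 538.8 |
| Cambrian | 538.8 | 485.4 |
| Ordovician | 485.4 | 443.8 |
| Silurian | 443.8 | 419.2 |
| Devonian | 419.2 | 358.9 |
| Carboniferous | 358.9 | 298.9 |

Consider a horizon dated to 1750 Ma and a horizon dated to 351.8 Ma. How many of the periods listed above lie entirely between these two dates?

1750 Ma sits inside the Statherian (1800–1600) and 351.8 Ma inside the Carboniferous (358.9–298.9); neither of those is wholly between the two dates.
The listed periods lying completely between them are Calymmian, Ectasian, Stenian, Tonian, Cryogenian, Ediacaran, Cambrian, Ordovician, Silurian, Devonian — 10 in all.

10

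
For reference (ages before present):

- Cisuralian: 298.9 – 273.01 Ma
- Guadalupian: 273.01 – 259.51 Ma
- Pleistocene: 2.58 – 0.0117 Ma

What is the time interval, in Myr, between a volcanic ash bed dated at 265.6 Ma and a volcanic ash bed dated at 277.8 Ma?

277.8 − 265.6 = 12.2 million years.

12.2 million years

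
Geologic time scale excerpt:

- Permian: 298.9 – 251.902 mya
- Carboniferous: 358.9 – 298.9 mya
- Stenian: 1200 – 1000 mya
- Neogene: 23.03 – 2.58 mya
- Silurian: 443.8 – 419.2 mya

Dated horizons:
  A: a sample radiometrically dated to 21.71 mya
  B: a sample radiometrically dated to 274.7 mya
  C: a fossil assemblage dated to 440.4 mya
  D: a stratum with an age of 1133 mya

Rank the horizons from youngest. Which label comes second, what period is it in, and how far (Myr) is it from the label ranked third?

B, in the Permian; 165.7 million years to C

Smaller Ma means younger, so youngest first: A 21.71 < B 274.7 < C 440.4 < D 1133.
Counting 2 along gives B (274.7 Ma); the excerpt puts that inside the Permian, 298.9–251.902 Ma.
Next in line is C (440.4 Ma), and 440.4 − 274.7 = 165.7 Myr.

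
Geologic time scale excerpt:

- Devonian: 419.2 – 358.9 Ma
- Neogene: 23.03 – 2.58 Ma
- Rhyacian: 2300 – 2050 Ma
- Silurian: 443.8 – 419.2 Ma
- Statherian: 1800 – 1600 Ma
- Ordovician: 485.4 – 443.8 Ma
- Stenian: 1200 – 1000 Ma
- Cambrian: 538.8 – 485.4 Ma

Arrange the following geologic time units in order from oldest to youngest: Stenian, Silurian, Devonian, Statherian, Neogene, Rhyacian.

Read off each span (Ma): Stenian 1200–1000; Silurian 443.8–419.2; Devonian 419.2–358.9; Statherian 1800–1600; Neogene 23.03–2.58; Rhyacian 2300–2050.
Larger Ma is older, so oldest→youngest is Rhyacian, Statherian, Stenian, Silurian, Devonian, Neogene.

Rhyacian, Statherian, Stenian, Silurian, Devonian, Neogene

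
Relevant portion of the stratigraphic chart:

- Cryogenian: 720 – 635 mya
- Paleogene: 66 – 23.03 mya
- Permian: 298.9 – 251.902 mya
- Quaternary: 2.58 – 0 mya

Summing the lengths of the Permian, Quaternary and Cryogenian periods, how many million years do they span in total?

134.578 million years

Duration is start − end for each: (298.9 − 251.902) + (2.58 − 0) + (720 − 635).
That is 46.998 + 2.58 + 85, which totals 134.578 million years.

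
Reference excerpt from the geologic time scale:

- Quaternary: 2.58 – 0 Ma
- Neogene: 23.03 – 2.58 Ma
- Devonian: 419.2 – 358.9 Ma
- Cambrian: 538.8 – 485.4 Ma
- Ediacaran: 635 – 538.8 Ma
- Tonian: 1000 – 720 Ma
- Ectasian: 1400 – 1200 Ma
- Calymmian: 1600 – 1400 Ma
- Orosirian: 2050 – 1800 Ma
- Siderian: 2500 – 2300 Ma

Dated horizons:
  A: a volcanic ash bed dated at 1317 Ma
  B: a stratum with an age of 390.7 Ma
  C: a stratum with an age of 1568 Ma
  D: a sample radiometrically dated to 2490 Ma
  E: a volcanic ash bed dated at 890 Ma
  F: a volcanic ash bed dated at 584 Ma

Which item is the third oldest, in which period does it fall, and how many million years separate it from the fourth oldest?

Sorted oldest-first by Ma: D (2490), C (1568), A (1317), E (890), F (584), B (390.7).
The third oldest is A at 1317 Ma, which lies in 1400–1200 Ma: the Ectasian.
The fourth oldest is E at 890 Ma; separation = |1317 − 890| = 427 Myr.

A, in the Ectasian; 427 million years to E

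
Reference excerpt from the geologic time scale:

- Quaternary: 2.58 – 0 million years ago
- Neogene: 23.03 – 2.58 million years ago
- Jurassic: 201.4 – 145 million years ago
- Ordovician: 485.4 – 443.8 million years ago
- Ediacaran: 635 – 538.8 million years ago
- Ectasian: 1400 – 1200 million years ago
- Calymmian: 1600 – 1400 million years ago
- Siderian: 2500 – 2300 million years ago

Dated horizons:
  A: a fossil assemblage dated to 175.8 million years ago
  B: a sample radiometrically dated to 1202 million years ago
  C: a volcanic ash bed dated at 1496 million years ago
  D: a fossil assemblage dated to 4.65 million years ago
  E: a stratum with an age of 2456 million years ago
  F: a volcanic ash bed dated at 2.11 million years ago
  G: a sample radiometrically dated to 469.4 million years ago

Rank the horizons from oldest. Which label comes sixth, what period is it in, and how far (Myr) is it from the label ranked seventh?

Larger Ma means older, so oldest first: E 2456 > C 1496 > B 1202 > G 469.4 > A 175.8 > D 4.65 > F 2.11.
Counting 6 along gives D (4.65 Ma); the excerpt puts that inside the Neogene, 23.03–2.58 Ma.
Next in line is F (2.11 Ma), and 4.65 − 2.11 = 2.54 Myr.

D, in the Neogene; 2.54 million years to F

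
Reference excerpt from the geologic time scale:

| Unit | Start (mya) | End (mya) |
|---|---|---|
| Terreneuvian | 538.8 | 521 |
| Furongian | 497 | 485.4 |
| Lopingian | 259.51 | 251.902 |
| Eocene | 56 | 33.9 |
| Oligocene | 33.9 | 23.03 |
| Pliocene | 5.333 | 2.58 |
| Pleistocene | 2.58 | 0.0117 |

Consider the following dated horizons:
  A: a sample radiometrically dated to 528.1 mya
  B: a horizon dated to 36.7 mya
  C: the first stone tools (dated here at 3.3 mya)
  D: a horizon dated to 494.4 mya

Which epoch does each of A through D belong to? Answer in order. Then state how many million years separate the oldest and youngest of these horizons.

A — Terreneuvian; B — Eocene; C — Pliocene; D — Furongian; span 524.8 million years

Match each age against the start–end ranges in the excerpt: A = 528.1 Ma → Terreneuvian (538.8–521); B = 36.7 Ma → Eocene (56–33.9); C = 3.3 Ma → Pliocene (5.333–2.58); D = 494.4 Ma → Furongian (497–485.4).
The largest age is 528.1 Ma and the smallest is 3.3 Ma; their difference is 524.8 Myr.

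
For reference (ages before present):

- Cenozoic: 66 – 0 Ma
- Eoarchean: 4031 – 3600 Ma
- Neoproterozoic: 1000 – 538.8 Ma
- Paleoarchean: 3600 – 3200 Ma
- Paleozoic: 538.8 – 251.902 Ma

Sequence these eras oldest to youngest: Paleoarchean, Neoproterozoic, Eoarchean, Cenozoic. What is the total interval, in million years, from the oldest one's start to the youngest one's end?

From the excerpt: Paleoarchean 3600–3200; Neoproterozoic 1000–538.8; Eoarchean 4031–3600; Cenozoic 66–0 (Ma).
Larger Ma is earlier, so the oldest is Eoarchean and the youngest is Cenozoic; oldest to youngest: Eoarchean, Paleoarchean, Neoproterozoic, Cenozoic.
Oldest start 4031 minus youngest end 0 gives 4031 Myr overall.

Eoarchean, Paleoarchean, Neoproterozoic, Cenozoic; total span 4031 Myr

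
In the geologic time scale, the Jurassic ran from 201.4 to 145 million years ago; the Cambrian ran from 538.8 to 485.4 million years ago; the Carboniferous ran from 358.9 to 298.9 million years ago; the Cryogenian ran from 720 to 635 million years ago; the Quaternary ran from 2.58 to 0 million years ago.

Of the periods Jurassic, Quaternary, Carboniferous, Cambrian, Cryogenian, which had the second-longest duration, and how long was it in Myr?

Start − end for each: Jurassic 201.4 − 145 = 56.4; Quaternary 2.58 − 0 = 2.58; Carboniferous 358.9 − 298.9 = 60; Cambrian 538.8 − 485.4 = 53.4; Cryogenian 720 − 635 = 85.
Ranking these from longest: Cryogenian > Carboniferous > Jurassic > Cambrian > Quaternary.
Position 2 in that ranking is Carboniferous, which lasted 60 Myr.

Carboniferous, 60 million years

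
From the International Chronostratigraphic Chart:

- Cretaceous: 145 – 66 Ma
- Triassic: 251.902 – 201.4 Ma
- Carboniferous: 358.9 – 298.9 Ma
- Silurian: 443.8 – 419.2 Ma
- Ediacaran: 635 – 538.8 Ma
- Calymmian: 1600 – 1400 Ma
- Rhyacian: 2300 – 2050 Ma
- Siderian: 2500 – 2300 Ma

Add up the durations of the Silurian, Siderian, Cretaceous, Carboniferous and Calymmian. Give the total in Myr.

Duration is start − end for each: (443.8 − 419.2) + (2500 − 2300) + (145 − 66) + (358.9 − 298.9) + (1600 − 1400).
That is 24.6 + 200 + 79 + 60 + 200, which totals 563.6 million years.

563.6 million years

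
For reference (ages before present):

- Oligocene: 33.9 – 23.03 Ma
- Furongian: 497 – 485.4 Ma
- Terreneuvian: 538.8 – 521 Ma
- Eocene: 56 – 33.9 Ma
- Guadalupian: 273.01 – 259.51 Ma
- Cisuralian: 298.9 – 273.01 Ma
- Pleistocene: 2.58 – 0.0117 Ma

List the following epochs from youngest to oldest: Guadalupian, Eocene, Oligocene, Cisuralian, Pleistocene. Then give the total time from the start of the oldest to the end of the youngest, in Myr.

Pleistocene, Oligocene, Eocene, Guadalupian, Cisuralian; total span 298.8883 Myr

From the excerpt: Guadalupian 273.01–259.51; Eocene 56–33.9; Oligocene 33.9–23.03; Cisuralian 298.9–273.01; Pleistocene 2.58–0.0117 (Ma).
Larger Ma is earlier, so the oldest is Cisuralian and the youngest is Pleistocene; youngest to oldest: Pleistocene, Oligocene, Eocene, Guadalupian, Cisuralian.
Oldest start 298.9 minus youngest end 0.0117 gives 298.8883 Myr overall.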